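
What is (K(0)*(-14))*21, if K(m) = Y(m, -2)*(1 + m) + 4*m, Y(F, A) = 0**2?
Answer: 0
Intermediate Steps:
Y(F, A) = 0
K(m) = 4*m (K(m) = 0*(1 + m) + 4*m = 0 + 4*m = 4*m)
(K(0)*(-14))*21 = ((4*0)*(-14))*21 = (0*(-14))*21 = 0*21 = 0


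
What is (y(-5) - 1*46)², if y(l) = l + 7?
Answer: 1936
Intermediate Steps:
y(l) = 7 + l
(y(-5) - 1*46)² = ((7 - 5) - 1*46)² = (2 - 46)² = (-44)² = 1936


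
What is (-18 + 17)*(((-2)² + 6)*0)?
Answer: 0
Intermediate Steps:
(-18 + 17)*(((-2)² + 6)*0) = -(4 + 6)*0 = -10*0 = -1*0 = 0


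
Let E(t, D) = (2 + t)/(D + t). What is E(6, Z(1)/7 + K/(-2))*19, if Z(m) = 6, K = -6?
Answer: 1064/69 ≈ 15.420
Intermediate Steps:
E(t, D) = (2 + t)/(D + t)
E(6, Z(1)/7 + K/(-2))*19 = ((2 + 6)/((6/7 - 6/(-2)) + 6))*19 = (8/((6*(1/7) - 6*(-1/2)) + 6))*19 = (8/((6/7 + 3) + 6))*19 = (8/(27/7 + 6))*19 = (8/(69/7))*19 = ((7/69)*8)*19 = (56/69)*19 = 1064/69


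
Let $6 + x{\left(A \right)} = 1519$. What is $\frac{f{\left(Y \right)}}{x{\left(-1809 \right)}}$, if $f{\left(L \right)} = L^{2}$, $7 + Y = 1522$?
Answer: $\frac{2295225}{1513} \approx 1517.0$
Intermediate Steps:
$x{\left(A \right)} = 1513$ ($x{\left(A \right)} = -6 + 1519 = 1513$)
$Y = 1515$ ($Y = -7 + 1522 = 1515$)
$\frac{f{\left(Y \right)}}{x{\left(-1809 \right)}} = \frac{1515^{2}}{1513} = 2295225 \cdot \frac{1}{1513} = \frac{2295225}{1513}$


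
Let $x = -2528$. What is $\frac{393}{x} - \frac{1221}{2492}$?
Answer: $- \frac{1016511}{1574944} \approx -0.64543$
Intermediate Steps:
$\frac{393}{x} - \frac{1221}{2492} = \frac{393}{-2528} - \frac{1221}{2492} = 393 \left(- \frac{1}{2528}\right) - \frac{1221}{2492} = - \frac{393}{2528} - \frac{1221}{2492} = - \frac{1016511}{1574944}$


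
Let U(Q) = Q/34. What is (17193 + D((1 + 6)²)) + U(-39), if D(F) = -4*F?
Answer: 577859/34 ≈ 16996.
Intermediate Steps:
U(Q) = Q/34 (U(Q) = Q*(1/34) = Q/34)
(17193 + D((1 + 6)²)) + U(-39) = (17193 - 4*(1 + 6)²) + (1/34)*(-39) = (17193 - 4*7²) - 39/34 = (17193 - 4*49) - 39/34 = (17193 - 196) - 39/34 = 16997 - 39/34 = 577859/34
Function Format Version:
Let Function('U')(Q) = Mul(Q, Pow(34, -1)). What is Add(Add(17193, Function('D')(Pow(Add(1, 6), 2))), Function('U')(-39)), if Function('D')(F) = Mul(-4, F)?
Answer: Rational(577859, 34) ≈ 16996.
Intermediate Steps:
Function('U')(Q) = Mul(Rational(1, 34), Q) (Function('U')(Q) = Mul(Q, Rational(1, 34)) = Mul(Rational(1, 34), Q))
Add(Add(17193, Function('D')(Pow(Add(1, 6), 2))), Function('U')(-39)) = Add(Add(17193, Mul(-4, Pow(Add(1, 6), 2))), Mul(Rational(1, 34), -39)) = Add(Add(17193, Mul(-4, Pow(7, 2))), Rational(-39, 34)) = Add(Add(17193, Mul(-4, 49)), Rational(-39, 34)) = Add(Add(17193, -196), Rational(-39, 34)) = Add(16997, Rational(-39, 34)) = Rational(577859, 34)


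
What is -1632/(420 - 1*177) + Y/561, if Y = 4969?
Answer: 32435/15147 ≈ 2.1413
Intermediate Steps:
-1632/(420 - 1*177) + Y/561 = -1632/(420 - 1*177) + 4969/561 = -1632/(420 - 177) + 4969*(1/561) = -1632/243 + 4969/561 = -1632*1/243 + 4969/561 = -544/81 + 4969/561 = 32435/15147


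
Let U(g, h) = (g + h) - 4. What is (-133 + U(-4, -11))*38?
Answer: -5776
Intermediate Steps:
U(g, h) = -4 + g + h
(-133 + U(-4, -11))*38 = (-133 + (-4 - 4 - 11))*38 = (-133 - 19)*38 = -152*38 = -5776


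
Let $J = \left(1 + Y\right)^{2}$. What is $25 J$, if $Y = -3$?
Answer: $100$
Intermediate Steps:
$J = 4$ ($J = \left(1 - 3\right)^{2} = \left(-2\right)^{2} = 4$)
$25 J = 25 \cdot 4 = 100$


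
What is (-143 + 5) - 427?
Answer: -565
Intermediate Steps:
(-143 + 5) - 427 = -138 - 427 = -565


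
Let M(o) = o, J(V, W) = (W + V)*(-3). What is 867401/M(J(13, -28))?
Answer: 867401/45 ≈ 19276.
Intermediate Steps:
J(V, W) = -3*V - 3*W (J(V, W) = (V + W)*(-3) = -3*V - 3*W)
867401/M(J(13, -28)) = 867401/(-3*13 - 3*(-28)) = 867401/(-39 + 84) = 867401/45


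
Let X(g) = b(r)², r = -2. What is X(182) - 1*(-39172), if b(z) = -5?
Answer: 39197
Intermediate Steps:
X(g) = 25 (X(g) = (-5)² = 25)
X(182) - 1*(-39172) = 25 - 1*(-39172) = 25 + 39172 = 39197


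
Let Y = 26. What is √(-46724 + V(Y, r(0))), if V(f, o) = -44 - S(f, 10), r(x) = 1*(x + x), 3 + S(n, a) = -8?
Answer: I*√46757 ≈ 216.23*I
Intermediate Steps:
S(n, a) = -11 (S(n, a) = -3 - 8 = -11)
r(x) = 2*x (r(x) = 1*(2*x) = 2*x)
V(f, o) = -33 (V(f, o) = -44 - 1*(-11) = -44 + 11 = -33)
√(-46724 + V(Y, r(0))) = √(-46724 - 33) = √(-46757) = I*√46757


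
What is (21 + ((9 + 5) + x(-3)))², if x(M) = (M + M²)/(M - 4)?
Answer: 57121/49 ≈ 1165.7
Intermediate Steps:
x(M) = (M + M²)/(-4 + M)
(21 + ((9 + 5) + x(-3)))² = (21 + ((9 + 5) - 3*(1 - 3)/(-4 - 3)))² = (21 + (14 - 3*(-2)/(-7)))² = (21 + (14 - 3*(-⅐)*(-2)))² = (21 + (14 - 6/7))² = (21 + 92/7)² = (239/7)² = 57121/49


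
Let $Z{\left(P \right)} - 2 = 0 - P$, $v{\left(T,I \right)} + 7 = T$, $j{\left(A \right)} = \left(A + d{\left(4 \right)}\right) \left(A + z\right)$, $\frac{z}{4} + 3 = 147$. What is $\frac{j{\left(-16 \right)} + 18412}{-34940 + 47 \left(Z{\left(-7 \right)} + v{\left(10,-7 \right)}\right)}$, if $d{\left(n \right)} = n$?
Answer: $- \frac{2923}{8594} \approx -0.34012$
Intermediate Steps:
$z = 576$ ($z = -12 + 4 \cdot 147 = -12 + 588 = 576$)
$j{\left(A \right)} = \left(4 + A\right) \left(576 + A\right)$ ($j{\left(A \right)} = \left(A + 4\right) \left(A + 576\right) = \left(4 + A\right) \left(576 + A\right)$)
$v{\left(T,I \right)} = -7 + T$
$Z{\left(P \right)} = 2 - P$ ($Z{\left(P \right)} = 2 + \left(0 - P\right) = 2 - P$)
$\frac{j{\left(-16 \right)} + 18412}{-34940 + 47 \left(Z{\left(-7 \right)} + v{\left(10,-7 \right)}\right)} = \frac{\left(2304 + \left(-16\right)^{2} + 580 \left(-16\right)\right) + 18412}{-34940 + 47 \left(\left(2 - -7\right) + \left(-7 + 10\right)\right)} = \frac{\left(2304 + 256 - 9280\right) + 18412}{-34940 + 47 \left(\left(2 + 7\right) + 3\right)} = \frac{-6720 + 18412}{-34940 + 47 \left(9 + 3\right)} = \frac{11692}{-34940 + 47 \cdot 12} = \frac{11692}{-34940 + 564} = \frac{11692}{-34376} = 11692 \left(- \frac{1}{34376}\right) = - \frac{2923}{8594}$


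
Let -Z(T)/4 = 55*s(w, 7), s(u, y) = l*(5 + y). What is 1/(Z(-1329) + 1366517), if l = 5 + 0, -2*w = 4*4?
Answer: 1/1353317 ≈ 7.3893e-7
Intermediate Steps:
w = -8 (w = -2*4 = -1/2*16 = -8)
l = 5
s(u, y) = 25 + 5*y (s(u, y) = 5*(5 + y) = 25 + 5*y)
Z(T) = -13200 (Z(T) = -220*(25 + 5*7) = -220*(25 + 35) = -220*60 = -4*3300 = -13200)
1/(Z(-1329) + 1366517) = 1/(-13200 + 1366517) = 1/1353317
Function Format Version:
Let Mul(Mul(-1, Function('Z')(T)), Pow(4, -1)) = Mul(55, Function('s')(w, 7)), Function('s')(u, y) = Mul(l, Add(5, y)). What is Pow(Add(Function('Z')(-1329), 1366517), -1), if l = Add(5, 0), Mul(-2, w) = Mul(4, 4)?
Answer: Rational(1, 1353317) ≈ 7.3893e-7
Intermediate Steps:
w = -8 (w = Mul(Rational(-1, 2), Mul(4, 4)) = Mul(Rational(-1, 2), 16) = -8)
l = 5
Function('s')(u, y) = Add(25, Mul(5, y)) (Function('s')(u, y) = Mul(5, Add(5, y)) = Add(25, Mul(5, y)))
Function('Z')(T) = -13200 (Function('Z')(T) = Mul(-4, Mul(55, Add(25, Mul(5, 7)))) = Mul(-4, Mul(55, Add(25, 35))) = Mul(-4, Mul(55, 60)) = Mul(-4, 3300) = -13200)
Pow(Add(Function('Z')(-1329), 1366517), -1) = Pow(Add(-13200, 1366517), -1) = Pow(1353317, -1) = Rational(1, 1353317)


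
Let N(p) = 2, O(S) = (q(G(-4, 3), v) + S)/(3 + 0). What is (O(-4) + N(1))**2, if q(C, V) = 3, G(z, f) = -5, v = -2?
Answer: 25/9 ≈ 2.7778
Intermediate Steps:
O(S) = 1 + S/3 (O(S) = (3 + S)/(3 + 0) = (3 + S)/3 = (3 + S)*(1/3) = 1 + S/3)
(O(-4) + N(1))**2 = ((1 + (1/3)*(-4)) + 2)**2 = ((1 - 4/3) + 2)**2 = (-1/3 + 2)**2 = (5/3)**2 = 25/9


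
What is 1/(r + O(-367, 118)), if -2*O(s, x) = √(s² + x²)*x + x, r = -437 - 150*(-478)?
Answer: 71204/4552687763 + 59*√148613/4552687763 ≈ 2.0636e-5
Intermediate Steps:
r = 71263 (r = -437 + 71700 = 71263)
O(s, x) = -x/2 - x*√(s² + x²)/2 (O(s, x) = -(√(s² + x²)*x + x)/2 = -(x*√(s² + x²) + x)/2 = -(x + x*√(s² + x²))/2 = -x/2 - x*√(s² + x²)/2)
1/(r + O(-367, 118)) = 1/(71263 - ½*118*(1 + √((-367)² + 118²))) = 1/(71263 - ½*118*(1 + √(134689 + 13924))) = 1/(71263 - ½*118*(1 + √148613)) = 1/(71263 + (-59 - 59*√148613)) = 1/(71204 - 59*√148613)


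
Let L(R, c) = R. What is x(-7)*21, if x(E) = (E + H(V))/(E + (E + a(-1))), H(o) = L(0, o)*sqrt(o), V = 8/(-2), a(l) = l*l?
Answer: 147/13 ≈ 11.308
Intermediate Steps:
a(l) = l**2
V = -4 (V = 8*(-1/2) = -4)
H(o) = 0 (H(o) = 0*sqrt(o) = 0)
x(E) = E/(1 + 2*E) (x(E) = (E + 0)/(E + (E + (-1)**2)) = E/(E + (E + 1)) = E/(E + (1 + E)) = E/(1 + 2*E))
x(-7)*21 = -7/(1 + 2*(-7))*21 = -7/(1 - 14)*21 = -7/(-13)*21 = -7*(-1/13)*21 = (7/13)*21 = 147/13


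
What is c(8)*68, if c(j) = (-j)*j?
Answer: -4352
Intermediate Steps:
c(j) = -j²
c(8)*68 = -1*8²*68 = -1*64*68 = -64*68 = -4352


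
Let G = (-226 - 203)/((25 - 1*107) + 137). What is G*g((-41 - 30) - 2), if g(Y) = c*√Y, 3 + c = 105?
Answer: -3978*I*√73/5 ≈ -6797.6*I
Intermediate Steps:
c = 102 (c = -3 + 105 = 102)
g(Y) = 102*√Y
G = -39/5 (G = -429/((25 - 107) + 137) = -429/(-82 + 137) = -429/55 = -429*1/55 = -39/5 ≈ -7.8000)
G*g((-41 - 30) - 2) = -3978*√((-41 - 30) - 2)/5 = -3978*√(-71 - 2)/5 = -3978*√(-73)/5 = -3978*I*√73/5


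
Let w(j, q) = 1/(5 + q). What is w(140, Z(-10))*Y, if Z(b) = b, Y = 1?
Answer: -⅕ ≈ -0.20000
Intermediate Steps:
w(140, Z(-10))*Y = 1/(5 - 10) = 1/(-5) = -⅕*1 = -⅕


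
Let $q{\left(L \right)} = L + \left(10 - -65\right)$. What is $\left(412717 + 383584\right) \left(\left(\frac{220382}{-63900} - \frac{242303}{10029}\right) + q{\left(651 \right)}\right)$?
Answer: $\frac{59399539284272737}{106808850} \approx 5.5613 \cdot 10^{8}$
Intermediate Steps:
$q{\left(L \right)} = 75 + L$ ($q{\left(L \right)} = L + \left(10 + 65\right) = L + 75 = 75 + L$)
$\left(412717 + 383584\right) \left(\left(\frac{220382}{-63900} - \frac{242303}{10029}\right) + q{\left(651 \right)}\right) = \left(412717 + 383584\right) \left(\left(\frac{220382}{-63900} - \frac{242303}{10029}\right) + \left(75 + 651\right)\right) = 796301 \left(\left(220382 \left(- \frac{1}{63900}\right) - \frac{242303}{10029}\right) + 726\right) = 796301 \left(\left(- \frac{110191}{31950} - \frac{242303}{10029}\right) + 726\right) = 796301 \left(- \frac{2948895463}{106808850} + 726\right) = 796301 \cdot \frac{74594329637}{106808850} = \frac{59399539284272737}{106808850}$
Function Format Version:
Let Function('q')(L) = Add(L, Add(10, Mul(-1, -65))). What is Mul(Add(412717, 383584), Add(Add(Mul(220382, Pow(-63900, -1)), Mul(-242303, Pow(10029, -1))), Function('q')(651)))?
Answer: Rational(59399539284272737, 106808850) ≈ 5.5613e+8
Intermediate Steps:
Function('q')(L) = Add(75, L) (Function('q')(L) = Add(L, Add(10, 65)) = Add(L, 75) = Add(75, L))
Mul(Add(412717, 383584), Add(Add(Mul(220382, Pow(-63900, -1)), Mul(-242303, Pow(10029, -1))), Function('q')(651))) = Mul(Add(412717, 383584), Add(Add(Mul(220382, Pow(-63900, -1)), Mul(-242303, Pow(10029, -1))), Add(75, 651))) = Mul(796301, Add(Add(Mul(220382, Rational(-1, 63900)), Mul(-242303, Rational(1, 10029))), 726)) = Mul(796301, Add(Add(Rational(-110191, 31950), Rational(-242303, 10029)), 726)) = Mul(796301, Add(Rational(-2948895463, 106808850), 726)) = Mul(796301, Rational(74594329637, 106808850)) = Rational(59399539284272737, 106808850)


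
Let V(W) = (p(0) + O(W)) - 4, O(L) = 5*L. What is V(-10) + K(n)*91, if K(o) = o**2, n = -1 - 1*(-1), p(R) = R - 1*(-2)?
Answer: -52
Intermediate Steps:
p(R) = 2 + R (p(R) = R + 2 = 2 + R)
n = 0 (n = -1 + 1 = 0)
V(W) = -2 + 5*W (V(W) = ((2 + 0) + 5*W) - 4 = (2 + 5*W) - 4 = -2 + 5*W)
V(-10) + K(n)*91 = (-2 + 5*(-10)) + 0**2*91 = (-2 - 50) + 0*91 = -52 + 0 = -52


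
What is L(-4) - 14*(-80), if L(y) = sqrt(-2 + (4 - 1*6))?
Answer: 1120 + 2*I ≈ 1120.0 + 2.0*I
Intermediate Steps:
L(y) = 2*I (L(y) = sqrt(-2 + (4 - 6)) = sqrt(-2 - 2) = sqrt(-4) = 2*I)
L(-4) - 14*(-80) = 2*I - 14*(-80) = 2*I + 1120 = 1120 + 2*I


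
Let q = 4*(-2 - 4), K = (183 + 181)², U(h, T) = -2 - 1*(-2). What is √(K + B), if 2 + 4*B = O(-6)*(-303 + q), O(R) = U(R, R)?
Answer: √529982/2 ≈ 364.00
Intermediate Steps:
U(h, T) = 0 (U(h, T) = -2 + 2 = 0)
O(R) = 0
K = 132496 (K = 364² = 132496)
q = -24 (q = 4*(-6) = -24)
B = -½ (B = -½ + (0*(-303 - 24))/4 = -½ + (0*(-327))/4 = -½ + (¼)*0 = -½ + 0 = -½ ≈ -0.50000)
√(K + B) = √(132496 - ½) = √(264991/2) = √529982/2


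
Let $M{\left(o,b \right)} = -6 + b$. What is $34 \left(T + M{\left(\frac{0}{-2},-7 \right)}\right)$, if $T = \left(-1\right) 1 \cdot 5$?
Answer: $-612$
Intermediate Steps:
$T = -5$ ($T = \left(-1\right) 5 = -5$)
$34 \left(T + M{\left(\frac{0}{-2},-7 \right)}\right) = 34 \left(-5 - 13\right) = 34 \left(-18\right) = -612$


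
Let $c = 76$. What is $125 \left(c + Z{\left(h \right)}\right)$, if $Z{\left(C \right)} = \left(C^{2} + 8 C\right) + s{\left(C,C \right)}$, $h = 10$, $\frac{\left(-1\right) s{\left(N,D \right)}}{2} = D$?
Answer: $29500$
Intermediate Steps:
$s{\left(N,D \right)} = - 2 D$
$Z{\left(C \right)} = C^{2} + 6 C$ ($Z{\left(C \right)} = \left(C^{2} + 8 C\right) - 2 C = C^{2} + 6 C$)
$125 \left(c + Z{\left(h \right)}\right) = 125 \left(76 + 10 \left(6 + 10\right)\right) = 125 \left(76 + 10 \cdot 16\right) = 125 \left(76 + 160\right) = 125 \cdot 236 = 29500$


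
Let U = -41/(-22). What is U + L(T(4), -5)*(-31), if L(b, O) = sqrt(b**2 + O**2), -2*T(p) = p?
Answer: 41/22 - 31*sqrt(29) ≈ -165.08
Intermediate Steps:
U = 41/22 (U = -41*(-1/22) = 41/22 ≈ 1.8636)
T(p) = -p/2
L(b, O) = sqrt(O**2 + b**2)
U + L(T(4), -5)*(-31) = 41/22 + sqrt((-5)**2 + (-1/2*4)**2)*(-31) = 41/22 + sqrt(25 + (-2)**2)*(-31) = 41/22 + sqrt(25 + 4)*(-31) = 41/22 + sqrt(29)*(-31) = 41/22 - 31*sqrt(29)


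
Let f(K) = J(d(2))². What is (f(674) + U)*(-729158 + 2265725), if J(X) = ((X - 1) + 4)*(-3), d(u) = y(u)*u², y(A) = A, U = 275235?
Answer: 424590339708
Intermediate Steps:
d(u) = u³ (d(u) = u*u² = u³)
J(X) = -9 - 3*X (J(X) = ((-1 + X) + 4)*(-3) = (3 + X)*(-3) = -9 - 3*X)
f(K) = 1089 (f(K) = (-9 - 3*2³)² = (-9 - 3*8)² = (-9 - 24)² = (-33)² = 1089)
(f(674) + U)*(-729158 + 2265725) = (1089 + 275235)*(-729158 + 2265725) = 276324*1536567 = 424590339708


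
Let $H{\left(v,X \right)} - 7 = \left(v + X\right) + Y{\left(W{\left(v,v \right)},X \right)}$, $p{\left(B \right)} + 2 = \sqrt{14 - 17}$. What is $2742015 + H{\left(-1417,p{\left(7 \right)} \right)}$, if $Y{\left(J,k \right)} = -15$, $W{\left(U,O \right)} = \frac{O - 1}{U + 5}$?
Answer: $2740588 + i \sqrt{3} \approx 2.7406 \cdot 10^{6} + 1.732 i$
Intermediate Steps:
$p{\left(B \right)} = -2 + i \sqrt{3}$ ($p{\left(B \right)} = -2 + \sqrt{14 - 17} = -2 + \sqrt{-3} = -2 + i \sqrt{3}$)
$W{\left(U,O \right)} = \frac{-1 + O}{5 + U}$
$H{\left(v,X \right)} = -8 + X + v$ ($H{\left(v,X \right)} = 7 - \left(15 - X - v\right) = 7 + \left(-15 + X + v\right) = -8 + X + v$)
$2742015 + H{\left(-1417,p{\left(7 \right)} \right)} = 2742015 - \left(1427 - i \sqrt{3}\right) = 2740588 + i \sqrt{3}$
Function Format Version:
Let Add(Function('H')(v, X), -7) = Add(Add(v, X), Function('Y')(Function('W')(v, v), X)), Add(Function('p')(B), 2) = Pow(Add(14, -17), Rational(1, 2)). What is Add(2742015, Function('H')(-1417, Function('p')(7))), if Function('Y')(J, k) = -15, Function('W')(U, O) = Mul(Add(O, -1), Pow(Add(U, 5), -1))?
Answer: Add(2740588, Mul(I, Pow(3, Rational(1, 2)))) ≈ Add(2.7406e+6, Mul(1.7320, I))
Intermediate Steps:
Function('p')(B) = Add(-2, Mul(I, Pow(3, Rational(1, 2)))) (Function('p')(B) = Add(-2, Pow(Add(14, -17), Rational(1, 2))) = Add(-2, Pow(-3, Rational(1, 2))) = Add(-2, Mul(I, Pow(3, Rational(1, 2)))))
Function('W')(U, O) = Mul(Pow(Add(5, U), -1), Add(-1, O)) (Function('W')(U, O) = Mul(Add(-1, O), Pow(Add(5, U), -1)) = Mul(Pow(Add(5, U), -1), Add(-1, O)))
Function('H')(v, X) = Add(-8, X, v) (Function('H')(v, X) = Add(7, Add(Add(v, X), -15)) = Add(7, Add(Add(X, v), -15)) = Add(7, Add(-15, X, v)) = Add(-8, X, v))
Add(2742015, Function('H')(-1417, Function('p')(7))) = Add(2742015, Add(-8, Add(-2, Mul(I, Pow(3, Rational(1, 2)))), -1417)) = Add(2742015, Add(-1427, Mul(I, Pow(3, Rational(1, 2))))) = Add(2740588, Mul(I, Pow(3, Rational(1, 2))))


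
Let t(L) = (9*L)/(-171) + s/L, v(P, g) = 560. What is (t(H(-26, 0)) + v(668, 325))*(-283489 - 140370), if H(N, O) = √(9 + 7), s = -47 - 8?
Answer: -17589724641/76 ≈ -2.3144e+8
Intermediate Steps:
s = -55
H(N, O) = 4 (H(N, O) = √16 = 4)
t(L) = -55/L - L/19 (t(L) = (9*L)/(-171) - 55/L = (9*L)*(-1/171) - 55/L = -L/19 - 55/L = -55/L - L/19)
(t(H(-26, 0)) + v(668, 325))*(-283489 - 140370) = ((-55/4 - 1/19*4) + 560)*(-283489 - 140370) = ((-55*¼ - 4/19) + 560)*(-423859) = ((-55/4 - 4/19) + 560)*(-423859) = (-1061/76 + 560)*(-423859) = (41499/76)*(-423859) = -17589724641/76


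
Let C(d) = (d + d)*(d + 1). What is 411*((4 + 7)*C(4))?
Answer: 180840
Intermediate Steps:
C(d) = 2*d*(1 + d) (C(d) = (2*d)*(1 + d) = 2*d*(1 + d))
411*((4 + 7)*C(4)) = 411*((4 + 7)*(2*4*(1 + 4))) = 411*(11*(2*4*5)) = 411*(11*40) = 411*440 = 180840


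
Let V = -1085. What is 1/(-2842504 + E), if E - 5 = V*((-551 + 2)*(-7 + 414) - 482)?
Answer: 1/240116126 ≈ 4.1647e-9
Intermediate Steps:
E = 242958630 (E = 5 - 1085*((-551 + 2)*(-7 + 414) - 482) = 5 - 1085*(-549*407 - 482) = 5 - 1085*(-223443 - 482) = 5 - 1085*(-223925) = 5 + 242958625 = 242958630)
1/(-2842504 + E) = 1/(-2842504 + 242958630) = 1/240116126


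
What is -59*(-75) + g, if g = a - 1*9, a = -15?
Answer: 4401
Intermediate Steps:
g = -24 (g = -15 - 1*9 = -15 - 9 = -24)
-59*(-75) + g = -59*(-75) - 24 = 4425 - 24 = 4401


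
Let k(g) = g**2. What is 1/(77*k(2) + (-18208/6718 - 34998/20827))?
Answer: 69957893/21239863754 ≈ 0.0032937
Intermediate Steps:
1/(77*k(2) + (-18208/6718 - 34998/20827)) = 1/(77*2**2 + (-18208/6718 - 34998/20827)) = 1/(77*4 + (-18208*1/6718 - 34998*1/20827)) = 1/(308 + (-9104/3359 - 34998/20827)) = 1/(308 - 307167290/69957893) = 1/(21239863754/69957893) = 69957893/21239863754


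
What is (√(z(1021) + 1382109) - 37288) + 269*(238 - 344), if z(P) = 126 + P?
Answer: -65802 + 2*√345814 ≈ -64626.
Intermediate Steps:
(√(z(1021) + 1382109) - 37288) + 269*(238 - 344) = (√((126 + 1021) + 1382109) - 37288) + 269*(238 - 344) = (√(1147 + 1382109) - 37288) + 269*(-106) = (√1383256 - 37288) - 28514 = (2*√345814 - 37288) - 28514 = (-37288 + 2*√345814) - 28514 = -65802 + 2*√345814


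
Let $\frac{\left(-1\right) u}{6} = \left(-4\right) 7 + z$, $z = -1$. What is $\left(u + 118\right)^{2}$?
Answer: $85264$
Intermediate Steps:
$u = 174$ ($u = - 6 \left(\left(-4\right) 7 - 1\right) = - 6 \left(-28 - 1\right) = \left(-6\right) \left(-29\right) = 174$)
$\left(u + 118\right)^{2} = \left(174 + 118\right)^{2} = 292^{2} = 85264$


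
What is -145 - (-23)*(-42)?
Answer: -1111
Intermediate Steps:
-145 - (-23)*(-42) = -145 - 1*966 = -145 - 966 = -1111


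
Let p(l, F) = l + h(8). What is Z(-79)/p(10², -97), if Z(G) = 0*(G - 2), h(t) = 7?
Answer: 0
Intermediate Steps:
Z(G) = 0 (Z(G) = 0*(-2 + G) = 0)
p(l, F) = 7 + l (p(l, F) = l + 7 = 7 + l)
Z(-79)/p(10², -97) = 0/(7 + 10²) = 0/(7 + 100) = 0/107 = 0*(1/107) = 0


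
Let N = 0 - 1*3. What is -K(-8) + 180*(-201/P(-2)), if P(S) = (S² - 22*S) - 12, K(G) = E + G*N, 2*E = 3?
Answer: -2061/2 ≈ -1030.5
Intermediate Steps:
N = -3 (N = 0 - 3 = -3)
E = 3/2 (E = (½)*3 = 3/2 ≈ 1.5000)
K(G) = 3/2 - 3*G (K(G) = 3/2 + G*(-3) = 3/2 - 3*G)
P(S) = -12 + S² - 22*S
-K(-8) + 180*(-201/P(-2)) = -(3/2 - 3*(-8)) + 180*(-201/(-12 + (-2)² - 22*(-2))) = -(3/2 + 24) + 180*(-201/(-12 + 4 + 44)) = -1*51/2 + 180*(-201/36) = -51/2 + 180*(-201*1/36) = -51/2 + 180*(-67/12) = -51/2 - 1005 = -2061/2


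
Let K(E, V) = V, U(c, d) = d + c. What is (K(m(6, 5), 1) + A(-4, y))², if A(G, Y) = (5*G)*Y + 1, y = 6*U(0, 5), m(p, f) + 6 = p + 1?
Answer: 357604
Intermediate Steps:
m(p, f) = -5 + p (m(p, f) = -6 + (p + 1) = -6 + (1 + p) = -5 + p)
U(c, d) = c + d
y = 30 (y = 6*(0 + 5) = 6*5 = 30)
A(G, Y) = 1 + 5*G*Y (A(G, Y) = 5*G*Y + 1 = 1 + 5*G*Y)
(K(m(6, 5), 1) + A(-4, y))² = (1 + (1 + 5*(-4)*30))² = (1 + (1 - 600))² = (1 - 599)² = (-598)² = 357604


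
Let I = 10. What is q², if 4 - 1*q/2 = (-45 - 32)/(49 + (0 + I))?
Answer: 391876/3481 ≈ 112.58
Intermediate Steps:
q = 626/59 (q = 8 - 2*(-45 - 32)/(49 + (0 + 10)) = 8 - (-154)/(49 + 10) = 8 - (-154)/59 = 8 - 2*(-77/59) = 8 + 154/59 = 626/59 ≈ 10.610)
q² = (626/59)² = 391876/3481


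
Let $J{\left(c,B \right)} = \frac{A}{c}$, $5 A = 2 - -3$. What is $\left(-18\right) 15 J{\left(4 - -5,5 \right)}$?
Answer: $-30$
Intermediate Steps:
$A = 1$ ($A = \frac{2 - -3}{5} = \frac{2 + 3}{5} = \frac{1}{5} \cdot 5 = 1$)
$J{\left(c,B \right)} = \frac{1}{c}$ ($J{\left(c,B \right)} = 1 \frac{1}{c} = \frac{1}{c}$)
$\left(-18\right) 15 J{\left(4 - -5,5 \right)} = \frac{\left(-18\right) 15}{4 - -5} = - \frac{270}{4 + 5} = - \frac{270}{9} = \left(-270\right) \frac{1}{9} = -30$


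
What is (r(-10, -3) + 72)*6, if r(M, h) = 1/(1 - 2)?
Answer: 426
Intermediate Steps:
r(M, h) = -1 (r(M, h) = 1/(-1) = -1)
(r(-10, -3) + 72)*6 = (-1 + 72)*6 = 71*6 = 426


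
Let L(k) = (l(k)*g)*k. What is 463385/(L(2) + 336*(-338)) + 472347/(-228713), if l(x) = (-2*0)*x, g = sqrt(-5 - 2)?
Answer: -12278898277/1998036768 ≈ -6.1455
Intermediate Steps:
g = I*sqrt(7) (g = sqrt(-7) = I*sqrt(7) ≈ 2.6458*I)
l(x) = 0 (l(x) = 0*x = 0)
L(k) = 0 (L(k) = (0*(I*sqrt(7)))*k = 0*k = 0)
463385/(L(2) + 336*(-338)) + 472347/(-228713) = 463385/(0 + 336*(-338)) + 472347/(-228713) = 463385/(0 - 113568) + 472347*(-1/228713) = 463385/(-113568) - 472347/228713 = 463385*(-1/113568) - 472347/228713 = -35645/8736 - 472347/228713 = -12278898277/1998036768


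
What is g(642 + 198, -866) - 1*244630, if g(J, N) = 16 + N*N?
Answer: 505342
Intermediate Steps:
g(J, N) = 16 + N²
g(642 + 198, -866) - 1*244630 = (16 + (-866)²) - 1*244630 = (16 + 749956) - 244630 = 749972 - 244630 = 505342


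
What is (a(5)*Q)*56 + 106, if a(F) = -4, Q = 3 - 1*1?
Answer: -342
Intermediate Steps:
Q = 2 (Q = 3 - 1 = 2)
(a(5)*Q)*56 + 106 = -4*2*56 + 106 = -8*56 + 106 = -448 + 106 = -342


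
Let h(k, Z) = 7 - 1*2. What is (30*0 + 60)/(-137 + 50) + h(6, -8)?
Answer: 125/29 ≈ 4.3103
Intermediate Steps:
h(k, Z) = 5 (h(k, Z) = 7 - 2 = 5)
(30*0 + 60)/(-137 + 50) + h(6, -8) = (30*0 + 60)/(-137 + 50) + 5 = (0 + 60)/(-87) + 5 = 60*(-1/87) + 5 = -20/29 + 5 = 125/29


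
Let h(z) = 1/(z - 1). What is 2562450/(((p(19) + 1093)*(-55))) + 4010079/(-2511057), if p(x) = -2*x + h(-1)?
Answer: -26937505319/588424357 ≈ -45.779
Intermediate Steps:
h(z) = 1/(-1 + z)
p(x) = -½ - 2*x (p(x) = -2*x + 1/(-1 - 1) = -2*x + 1/(-2) = -2*x - ½ = -½ - 2*x)
2562450/(((p(19) + 1093)*(-55))) + 4010079/(-2511057) = 2562450/((((-½ - 2*19) + 1093)*(-55))) + 4010079/(-2511057) = 2562450/((((-½ - 38) + 1093)*(-55))) + 4010079*(-1/2511057) = 2562450/(((-77/2 + 1093)*(-55))) - 1336693/837019 = 2562450/(((2109/2)*(-55))) - 1336693/837019 = 2562450/(-115995/2) - 1336693/837019 = 2562450*(-2/115995) - 1336693/837019 = -31060/703 - 1336693/837019 = -26937505319/588424357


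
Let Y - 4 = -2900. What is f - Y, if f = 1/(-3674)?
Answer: 10639903/3674 ≈ 2896.0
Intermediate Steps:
Y = -2896 (Y = 4 - 2900 = -2896)
f = -1/3674 ≈ -0.00027218
f - Y = -1/3674 - 1*(-2896) = -1/3674 + 2896 = 10639903/3674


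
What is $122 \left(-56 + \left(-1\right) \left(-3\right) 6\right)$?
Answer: $-4636$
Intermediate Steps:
$122 \left(-56 + \left(-1\right) \left(-3\right) 6\right) = 122 \left(-56 + 3 \cdot 6\right) = 122 \left(-56 + 18\right) = 122 \left(-38\right) = -4636$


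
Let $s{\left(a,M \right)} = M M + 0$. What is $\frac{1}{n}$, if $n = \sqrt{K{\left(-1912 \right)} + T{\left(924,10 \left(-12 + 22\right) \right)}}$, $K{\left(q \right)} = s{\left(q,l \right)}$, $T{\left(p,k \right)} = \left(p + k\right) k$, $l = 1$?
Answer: $\frac{\sqrt{102401}}{102401} \approx 0.003125$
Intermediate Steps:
$s{\left(a,M \right)} = M^{2}$ ($s{\left(a,M \right)} = M^{2} + 0 = M^{2}$)
$T{\left(p,k \right)} = k \left(k + p\right)$ ($T{\left(p,k \right)} = \left(k + p\right) k = k \left(k + p\right)$)
$K{\left(q \right)} = 1$ ($K{\left(q \right)} = 1^{2} = 1$)
$n = \sqrt{102401}$ ($n = \sqrt{1 + 10 \left(-12 + 22\right) \left(10 \left(-12 + 22\right) + 924\right)} = \sqrt{1 + 10 \cdot 10 \left(10 \cdot 10 + 924\right)} = \sqrt{1 + 100 \left(100 + 924\right)} = \sqrt{1 + 100 \cdot 1024} = \sqrt{1 + 102400} = \sqrt{102401} \approx 320.0$)
$\frac{1}{n} = \frac{1}{\sqrt{102401}} = \frac{\sqrt{102401}}{102401}$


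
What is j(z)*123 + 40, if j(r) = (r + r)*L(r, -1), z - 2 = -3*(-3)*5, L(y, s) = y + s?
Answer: 531892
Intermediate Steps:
L(y, s) = s + y
z = 47 (z = 2 - 3*(-3)*5 = 2 + 9*5 = 2 + 45 = 47)
j(r) = 2*r*(-1 + r) (j(r) = (r + r)*(-1 + r) = (2*r)*(-1 + r) = 2*r*(-1 + r))
j(z)*123 + 40 = (2*47*(-1 + 47))*123 + 40 = (2*47*46)*123 + 40 = 4324*123 + 40 = 531852 + 40 = 531892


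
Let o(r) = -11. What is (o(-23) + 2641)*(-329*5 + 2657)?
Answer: 2661560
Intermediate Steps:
(o(-23) + 2641)*(-329*5 + 2657) = (-11 + 2641)*(-329*5 + 2657) = 2630*(-1645 + 2657) = 2630*1012 = 2661560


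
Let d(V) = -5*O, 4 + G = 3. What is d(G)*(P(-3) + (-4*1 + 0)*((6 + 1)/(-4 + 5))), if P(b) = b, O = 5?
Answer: 775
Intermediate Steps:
G = -1 (G = -4 + 3 = -1)
d(V) = -25 (d(V) = -5*5 = -25)
d(G)*(P(-3) + (-4*1 + 0)*((6 + 1)/(-4 + 5))) = -25*(-3 + (-4*1 + 0)*((6 + 1)/(-4 + 5))) = -25*(-3 + (-4 + 0)*(7/1)) = -25*(-3 - 28) = -25*(-31) = 775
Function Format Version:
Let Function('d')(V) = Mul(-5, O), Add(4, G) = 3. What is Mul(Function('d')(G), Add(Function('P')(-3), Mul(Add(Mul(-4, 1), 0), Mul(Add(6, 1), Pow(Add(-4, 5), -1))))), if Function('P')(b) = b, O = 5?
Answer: 775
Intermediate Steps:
G = -1 (G = Add(-4, 3) = -1)
Function('d')(V) = -25 (Function('d')(V) = Mul(-5, 5) = -25)
Mul(Function('d')(G), Add(Function('P')(-3), Mul(Add(Mul(-4, 1), 0), Mul(Add(6, 1), Pow(Add(-4, 5), -1))))) = Mul(-25, Add(-3, Mul(Add(Mul(-4, 1), 0), Mul(Add(6, 1), Pow(Add(-4, 5), -1))))) = Mul(-25, Add(-3, Mul(Add(-4, 0), Mul(7, Pow(1, -1))))) = Mul(-25, Add(-3, Mul(-4, Mul(7, 1)))) = Mul(-25, Add(-3, Mul(-4, 7))) = Mul(-25, Add(-3, -28)) = Mul(-25, -31) = 775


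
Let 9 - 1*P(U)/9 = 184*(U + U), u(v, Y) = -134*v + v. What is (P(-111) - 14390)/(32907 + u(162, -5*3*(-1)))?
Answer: 353323/11361 ≈ 31.100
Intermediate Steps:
u(v, Y) = -133*v
P(U) = 81 - 3312*U (P(U) = 81 - 1656*(U + U) = 81 - 1656*2*U = 81 - 3312*U)
(P(-111) - 14390)/(32907 + u(162, -5*3*(-1))) = ((81 - 3312*(-111)) - 14390)/(32907 - 133*162) = ((81 + 367632) - 14390)/(32907 - 21546) = (367713 - 14390)/11361 = 353323*(1/11361) = 353323/11361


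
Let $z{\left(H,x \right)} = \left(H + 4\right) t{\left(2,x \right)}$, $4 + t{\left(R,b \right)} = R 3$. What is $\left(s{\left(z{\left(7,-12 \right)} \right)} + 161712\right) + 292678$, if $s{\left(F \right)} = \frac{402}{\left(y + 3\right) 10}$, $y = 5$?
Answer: $\frac{18175801}{40} \approx 4.544 \cdot 10^{5}$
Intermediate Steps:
$t{\left(R,b \right)} = -4 + 3 R$ ($t{\left(R,b \right)} = -4 + R 3 = -4 + 3 R$)
$z{\left(H,x \right)} = 8 + 2 H$ ($z{\left(H,x \right)} = \left(H + 4\right) \left(-4 + 3 \cdot 2\right) = \left(4 + H\right) \left(-4 + 6\right) = \left(4 + H\right) 2 = 8 + 2 H$)
$s{\left(F \right)} = \frac{201}{40}$ ($s{\left(F \right)} = \frac{402}{\left(5 + 3\right) 10} = \frac{402}{8 \cdot 10} = \frac{402}{80} = 402 \cdot \frac{1}{80} = \frac{201}{40}$)
$\left(s{\left(z{\left(7,-12 \right)} \right)} + 161712\right) + 292678 = \left(\frac{201}{40} + 161712\right) + 292678 = \frac{6468681}{40} + 292678 = \frac{18175801}{40}$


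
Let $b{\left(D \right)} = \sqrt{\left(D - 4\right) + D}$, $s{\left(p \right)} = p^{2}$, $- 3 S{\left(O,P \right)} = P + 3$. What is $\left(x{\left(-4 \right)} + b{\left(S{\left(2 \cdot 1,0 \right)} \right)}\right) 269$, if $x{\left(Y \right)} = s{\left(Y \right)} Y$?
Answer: $-17216 + 269 i \sqrt{6} \approx -17216.0 + 658.91 i$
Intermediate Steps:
$S{\left(O,P \right)} = -1 - \frac{P}{3}$ ($S{\left(O,P \right)} = - \frac{P + 3}{3} = - \frac{3 + P}{3} = -1 - \frac{P}{3}$)
$x{\left(Y \right)} = Y^{3}$ ($x{\left(Y \right)} = Y^{2} Y = Y^{3}$)
$b{\left(D \right)} = \sqrt{-4 + 2 D}$ ($b{\left(D \right)} = \sqrt{\left(-4 + D\right) + D} = \sqrt{-4 + 2 D}$)
$\left(x{\left(-4 \right)} + b{\left(S{\left(2 \cdot 1,0 \right)} \right)}\right) 269 = \left(\left(-4\right)^{3} + \sqrt{-4 + 2 \left(-1 - 0\right)}\right) 269 = \left(-64 + \sqrt{-4 + 2 \left(-1 + 0\right)}\right) 269 = \left(-64 + \sqrt{-4 + 2 \left(-1\right)}\right) 269 = \left(-64 + \sqrt{-4 - 2}\right) 269 = \left(-64 + \sqrt{-6}\right) 269 = \left(-64 + i \sqrt{6}\right) 269 = -17216 + 269 i \sqrt{6}$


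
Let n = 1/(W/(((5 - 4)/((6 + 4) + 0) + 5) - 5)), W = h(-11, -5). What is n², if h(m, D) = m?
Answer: 1/12100 ≈ 8.2645e-5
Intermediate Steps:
W = -11
n = -1/110 (n = 1/(-11/(((5 - 4)/((6 + 4) + 0) + 5) - 5)) = 1/(-11/((1/(10 + 0) + 5) - 5)) = 1/(-11/((1/10 + 5) - 5)) = 1/(-11/((1*(⅒) + 5) - 5)) = 1/(-11/((⅒ + 5) - 5)) = 1/(-11/(51/10 - 5)) = 1/(-11/(⅒)) = 1/(10*(-11)) = 1/(-110) = -1/110 ≈ -0.0090909)
n² = (-1/110)² = 1/12100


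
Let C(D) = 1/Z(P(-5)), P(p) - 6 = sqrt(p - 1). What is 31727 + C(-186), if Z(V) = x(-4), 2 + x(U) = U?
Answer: 190361/6 ≈ 31727.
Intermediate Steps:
x(U) = -2 + U
P(p) = 6 + sqrt(-1 + p) (P(p) = 6 + sqrt(p - 1) = 6 + sqrt(-1 + p))
Z(V) = -6 (Z(V) = -2 - 4 = -6)
C(D) = -1/6 (C(D) = 1/(-6) = -1/6)
31727 + C(-186) = 31727 - 1/6 = 190361/6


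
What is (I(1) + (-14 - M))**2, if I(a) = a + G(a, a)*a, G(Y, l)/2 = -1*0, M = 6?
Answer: 361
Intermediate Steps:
G(Y, l) = 0 (G(Y, l) = 2*(-1*0) = 2*0 = 0)
I(a) = a (I(a) = a + 0*a = a + 0 = a)
(I(1) + (-14 - M))**2 = (1 + (-14 - 1*6))**2 = (1 + (-14 - 6))**2 = (1 - 20)**2 = (-19)**2 = 361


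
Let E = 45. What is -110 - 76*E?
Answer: -3530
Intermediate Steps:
-110 - 76*E = -110 - 76*45 = -110 - 3420 = -3530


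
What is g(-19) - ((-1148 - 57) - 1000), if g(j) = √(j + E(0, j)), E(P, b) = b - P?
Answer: 2205 + I*√38 ≈ 2205.0 + 6.1644*I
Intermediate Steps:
g(j) = √2*√j (g(j) = √(j + (j - 1*0)) = √(j + (j + 0)) = √(j + j) = √(2*j) = √2*√j)
g(-19) - ((-1148 - 57) - 1000) = √2*√(-19) - ((-1148 - 57) - 1000) = √2*(I*√19) - (-1205 - 1000) = I*√38 - 1*(-2205) = I*√38 + 2205 = 2205 + I*√38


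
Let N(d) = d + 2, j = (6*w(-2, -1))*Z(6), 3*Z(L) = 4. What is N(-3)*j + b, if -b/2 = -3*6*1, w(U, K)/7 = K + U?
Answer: 204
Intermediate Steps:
Z(L) = 4/3 (Z(L) = (1/3)*4 = 4/3)
w(U, K) = 7*K + 7*U (w(U, K) = 7*(K + U) = 7*K + 7*U)
j = -168 (j = (6*(7*(-1) + 7*(-2)))*(4/3) = (6*(-7 - 14))*(4/3) = (6*(-21))*(4/3) = -126*4/3 = -168)
N(d) = 2 + d
b = 36 (b = -2*(-3*6) = -(-36) = -2*(-18) = 36)
N(-3)*j + b = (2 - 3)*(-168) + 36 = -1*(-168) + 36 = 168 + 36 = 204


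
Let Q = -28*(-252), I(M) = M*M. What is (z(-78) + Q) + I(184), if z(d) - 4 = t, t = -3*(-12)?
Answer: 40952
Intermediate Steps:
I(M) = M²
Q = 7056
t = 36
z(d) = 40 (z(d) = 4 + 36 = 40)
(z(-78) + Q) + I(184) = (40 + 7056) + 184² = 7096 + 33856 = 40952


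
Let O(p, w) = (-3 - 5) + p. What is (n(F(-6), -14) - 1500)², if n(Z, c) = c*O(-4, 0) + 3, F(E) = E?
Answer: 1766241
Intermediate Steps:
O(p, w) = -8 + p
n(Z, c) = 3 - 12*c (n(Z, c) = c*(-8 - 4) + 3 = c*(-12) + 3 = -12*c + 3 = 3 - 12*c)
(n(F(-6), -14) - 1500)² = ((3 - 12*(-14)) - 1500)² = ((3 + 168) - 1500)² = (171 - 1500)² = (-1329)² = 1766241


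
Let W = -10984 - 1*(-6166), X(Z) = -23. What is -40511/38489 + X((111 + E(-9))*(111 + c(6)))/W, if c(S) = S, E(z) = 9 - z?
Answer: -17663341/16858182 ≈ -1.0478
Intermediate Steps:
W = -4818 (W = -10984 + 6166 = -4818)
-40511/38489 + X((111 + E(-9))*(111 + c(6)))/W = -40511/38489 - 23/(-4818) = -40511*1/38489 - 23*(-1/4818) = -40511/38489 + 23/4818 = -17663341/16858182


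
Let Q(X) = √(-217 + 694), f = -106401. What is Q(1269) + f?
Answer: -106401 + 3*√53 ≈ -1.0638e+5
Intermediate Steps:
Q(X) = 3*√53 (Q(X) = √477 = 3*√53)
Q(1269) + f = 3*√53 - 106401 = -106401 + 3*√53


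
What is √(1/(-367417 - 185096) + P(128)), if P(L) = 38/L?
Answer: √5800106327379/4420104 ≈ 0.54486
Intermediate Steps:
√(1/(-367417 - 185096) + P(128)) = √(1/(-367417 - 185096) + 38/128) = √(1/(-552513) + 38*(1/128)) = √(-1/552513 + 19/64) = √(10497683/35360832) = √5800106327379/4420104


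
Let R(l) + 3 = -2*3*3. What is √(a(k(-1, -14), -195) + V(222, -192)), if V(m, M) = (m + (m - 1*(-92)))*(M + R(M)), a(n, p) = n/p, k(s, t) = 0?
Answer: 2*I*√28542 ≈ 337.89*I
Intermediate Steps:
R(l) = -21 (R(l) = -3 - 2*3*3 = -3 - 6*3 = -3 - 18 = -21)
V(m, M) = (-21 + M)*(92 + 2*m) (V(m, M) = (m + (m - 1*(-92)))*(M - 21) = (m + (m + 92))*(-21 + M) = (m + (92 + m))*(-21 + M) = (92 + 2*m)*(-21 + M) = (-21 + M)*(92 + 2*m))
√(a(k(-1, -14), -195) + V(222, -192)) = √(0/(-195) + (-1932 - 42*222 + 92*(-192) + 2*(-192)*222)) = √(0*(-1/195) + (-1932 - 9324 - 17664 - 85248)) = √(0 - 114168) = √(-114168) = 2*I*√28542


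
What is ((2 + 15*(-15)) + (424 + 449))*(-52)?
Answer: -33800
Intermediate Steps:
((2 + 15*(-15)) + (424 + 449))*(-52) = ((2 - 225) + 873)*(-52) = (-223 + 873)*(-52) = 650*(-52) = -33800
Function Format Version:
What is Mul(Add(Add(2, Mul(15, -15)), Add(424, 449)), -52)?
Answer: -33800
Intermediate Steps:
Mul(Add(Add(2, Mul(15, -15)), Add(424, 449)), -52) = Mul(Add(Add(2, -225), 873), -52) = Mul(Add(-223, 873), -52) = Mul(650, -52) = -33800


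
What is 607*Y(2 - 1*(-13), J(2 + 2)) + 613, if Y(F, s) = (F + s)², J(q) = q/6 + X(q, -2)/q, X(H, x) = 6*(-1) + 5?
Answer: 20862847/144 ≈ 1.4488e+5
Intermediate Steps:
X(H, x) = -1 (X(H, x) = -6 + 5 = -1)
J(q) = -1/q + q/6 (J(q) = q/6 - 1/q = -1/q + q/6)
607*Y(2 - 1*(-13), J(2 + 2)) + 613 = 607*((2 - 1*(-13)) + (-1/(2 + 2) + (2 + 2)/6))² + 613 = 607*((2 + 13) + (-1/4 + (⅙)*4))² + 613 = 607*(15 + (-1*¼ + ⅔))² + 613 = 607*(15 + (-¼ + ⅔))² + 613 = 607*(15 + 5/12)² + 613 = 607*(185/12)² + 613 = 607*(34225/144) + 613 = 20774575/144 + 613 = 20862847/144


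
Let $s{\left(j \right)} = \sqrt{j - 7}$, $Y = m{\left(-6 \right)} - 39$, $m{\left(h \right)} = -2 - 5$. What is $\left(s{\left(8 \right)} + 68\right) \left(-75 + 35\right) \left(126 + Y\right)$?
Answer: $-220800$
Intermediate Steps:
$m{\left(h \right)} = -7$ ($m{\left(h \right)} = -2 - 5 = -7$)
$Y = -46$ ($Y = -7 - 39 = -46$)
$s{\left(j \right)} = \sqrt{-7 + j}$
$\left(s{\left(8 \right)} + 68\right) \left(-75 + 35\right) \left(126 + Y\right) = \left(\sqrt{-7 + 8} + 68\right) \left(-75 + 35\right) \left(126 - 46\right) = \left(\sqrt{1} + 68\right) \left(-40\right) 80 = \left(1 + 68\right) \left(-40\right) 80 = 69 \left(-40\right) 80 = \left(-2760\right) 80 = -220800$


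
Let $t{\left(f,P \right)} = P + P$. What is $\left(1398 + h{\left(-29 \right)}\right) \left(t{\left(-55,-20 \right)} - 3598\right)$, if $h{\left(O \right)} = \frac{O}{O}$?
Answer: $-5089562$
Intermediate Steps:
$h{\left(O \right)} = 1$
$t{\left(f,P \right)} = 2 P$
$\left(1398 + h{\left(-29 \right)}\right) \left(t{\left(-55,-20 \right)} - 3598\right) = \left(1398 + 1\right) \left(2 \left(-20\right) - 3598\right) = 1399 \left(-40 - 3598\right) = 1399 \left(-3638\right) = -5089562$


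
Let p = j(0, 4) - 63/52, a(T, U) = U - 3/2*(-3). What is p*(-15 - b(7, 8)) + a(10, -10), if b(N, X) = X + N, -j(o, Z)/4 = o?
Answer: 401/13 ≈ 30.846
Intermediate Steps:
j(o, Z) = -4*o
a(T, U) = 9/2 + U (a(T, U) = U - 3*1/2*(-3) = U - 3/2*(-3) = U + 9/2 = 9/2 + U)
b(N, X) = N + X
p = -63/52 (p = -4*0 - 63/52 = 0 - 63*1/52 = 0 - 63/52 = -63/52 ≈ -1.2115)
p*(-15 - b(7, 8)) + a(10, -10) = -63*(-15 - (7 + 8))/52 + (9/2 - 10) = -63*(-15 - 1*15)/52 - 11/2 = -63*(-15 - 15)/52 - 11/2 = -63/52*(-30) - 11/2 = 945/26 - 11/2 = 401/13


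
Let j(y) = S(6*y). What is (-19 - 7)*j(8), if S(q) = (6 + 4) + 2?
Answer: -312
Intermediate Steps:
S(q) = 12 (S(q) = 10 + 2 = 12)
j(y) = 12
(-19 - 7)*j(8) = (-19 - 7)*12 = -26*12 = -312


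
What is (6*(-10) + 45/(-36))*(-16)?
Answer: 980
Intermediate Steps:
(6*(-10) + 45/(-36))*(-16) = (-60 + 45*(-1/36))*(-16) = (-60 - 5/4)*(-16) = -245/4*(-16) = 980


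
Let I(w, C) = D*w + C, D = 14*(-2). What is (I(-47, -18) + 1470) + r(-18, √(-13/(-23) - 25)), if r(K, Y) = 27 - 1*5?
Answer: 2790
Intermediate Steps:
D = -28
r(K, Y) = 22 (r(K, Y) = 27 - 5 = 22)
I(w, C) = C - 28*w (I(w, C) = -28*w + C = C - 28*w)
(I(-47, -18) + 1470) + r(-18, √(-13/(-23) - 25)) = ((-18 - 28*(-47)) + 1470) + 22 = ((-18 + 1316) + 1470) + 22 = (1298 + 1470) + 22 = 2768 + 22 = 2790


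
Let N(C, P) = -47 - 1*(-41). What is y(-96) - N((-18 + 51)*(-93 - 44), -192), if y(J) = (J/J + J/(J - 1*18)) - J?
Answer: 1973/19 ≈ 103.84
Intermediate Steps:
N(C, P) = -6 (N(C, P) = -47 + 41 = -6)
y(J) = 1 - J + J/(-18 + J) (y(J) = (1 + J/(J - 18)) - J = (1 + J/(-18 + J)) - J = 1 - J + J/(-18 + J))
y(-96) - N((-18 + 51)*(-93 - 44), -192) = (-18 - 1*(-96)² + 20*(-96))/(-18 - 96) - 1*(-6) = (-18 - 1*9216 - 1920)/(-114) + 6 = -(-18 - 9216 - 1920)/114 + 6 = -1/114*(-11154) + 6 = 1859/19 + 6 = 1973/19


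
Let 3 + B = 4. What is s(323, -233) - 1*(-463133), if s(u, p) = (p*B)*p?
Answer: 517422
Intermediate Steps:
B = 1 (B = -3 + 4 = 1)
s(u, p) = p**2 (s(u, p) = (p*1)*p = p*p = p**2)
s(323, -233) - 1*(-463133) = (-233)**2 - 1*(-463133) = 54289 + 463133 = 517422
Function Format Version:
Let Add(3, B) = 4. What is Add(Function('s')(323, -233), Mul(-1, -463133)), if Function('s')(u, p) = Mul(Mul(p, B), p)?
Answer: 517422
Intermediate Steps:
B = 1 (B = Add(-3, 4) = 1)
Function('s')(u, p) = Pow(p, 2) (Function('s')(u, p) = Mul(Mul(p, 1), p) = Mul(p, p) = Pow(p, 2))
Add(Function('s')(323, -233), Mul(-1, -463133)) = Add(Pow(-233, 2), Mul(-1, -463133)) = Add(54289, 463133) = 517422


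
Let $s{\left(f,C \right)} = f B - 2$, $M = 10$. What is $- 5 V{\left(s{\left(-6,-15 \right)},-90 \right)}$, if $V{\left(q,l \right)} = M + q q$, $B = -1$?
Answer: $-130$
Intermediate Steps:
$s{\left(f,C \right)} = -2 - f$ ($s{\left(f,C \right)} = f \left(-1\right) - 2 = - f - 2 = -2 - f$)
$V{\left(q,l \right)} = 10 + q^{2}$ ($V{\left(q,l \right)} = 10 + q q = 10 + q^{2}$)
$- 5 V{\left(s{\left(-6,-15 \right)},-90 \right)} = - 5 \left(10 + \left(-2 - -6\right)^{2}\right) = - 5 \left(10 + \left(-2 + 6\right)^{2}\right) = - 5 \left(10 + 4^{2}\right) = - 5 \left(10 + 16\right) = \left(-5\right) 26 = -130$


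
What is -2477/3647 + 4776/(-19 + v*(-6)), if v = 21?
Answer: -17777237/528815 ≈ -33.617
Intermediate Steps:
-2477/3647 + 4776/(-19 + v*(-6)) = -2477/3647 + 4776/(-19 + 21*(-6)) = -2477*1/3647 + 4776/(-19 - 126) = -2477/3647 + 4776/(-145) = -2477/3647 + 4776*(-1/145) = -2477/3647 - 4776/145 = -17777237/528815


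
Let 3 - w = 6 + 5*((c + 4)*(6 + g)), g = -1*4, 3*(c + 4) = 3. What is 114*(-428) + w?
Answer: -48805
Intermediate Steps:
c = -3 (c = -4 + (⅓)*3 = -4 + 1 = -3)
g = -4
w = -13 (w = 3 - (6 + 5*((-3 + 4)*(6 - 4))) = 3 - (6 + 5*(1*2)) = 3 - (6 + 5*2) = 3 - (6 + 10) = 3 - 1*16 = 3 - 16 = -13)
114*(-428) + w = 114*(-428) - 13 = -48792 - 13 = -48805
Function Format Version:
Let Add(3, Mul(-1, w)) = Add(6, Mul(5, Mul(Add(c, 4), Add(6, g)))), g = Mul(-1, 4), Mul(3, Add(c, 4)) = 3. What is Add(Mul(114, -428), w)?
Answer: -48805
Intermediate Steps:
c = -3 (c = Add(-4, Mul(Rational(1, 3), 3)) = Add(-4, 1) = -3)
g = -4
w = -13 (w = Add(3, Mul(-1, Add(6, Mul(5, Mul(Add(-3, 4), Add(6, -4)))))) = Add(3, Mul(-1, Add(6, Mul(5, Mul(1, 2))))) = Add(3, Mul(-1, Add(6, Mul(5, 2)))) = Add(3, Mul(-1, Add(6, 10))) = Add(3, Mul(-1, 16)) = Add(3, -16) = -13)
Add(Mul(114, -428), w) = Add(Mul(114, -428), -13) = Add(-48792, -13) = -48805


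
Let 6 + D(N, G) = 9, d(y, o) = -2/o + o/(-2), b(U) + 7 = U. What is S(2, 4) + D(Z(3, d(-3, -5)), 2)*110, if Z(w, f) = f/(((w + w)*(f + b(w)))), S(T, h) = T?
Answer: 332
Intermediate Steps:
b(U) = -7 + U
d(y, o) = -2/o - o/2 (d(y, o) = -2/o + o*(-1/2) = -2/o - o/2)
Z(w, f) = f/(2*w*(-7 + f + w)) (Z(w, f) = f/(((w + w)*(f + (-7 + w)))) = f/(((2*w)*(-7 + f + w))) = f/((2*w*(-7 + f + w))) = f*(1/(2*w*(-7 + f + w))) = f/(2*w*(-7 + f + w)))
D(N, G) = 3 (D(N, G) = -6 + 9 = 3)
S(2, 4) + D(Z(3, d(-3, -5)), 2)*110 = 2 + 3*110 = 2 + 330 = 332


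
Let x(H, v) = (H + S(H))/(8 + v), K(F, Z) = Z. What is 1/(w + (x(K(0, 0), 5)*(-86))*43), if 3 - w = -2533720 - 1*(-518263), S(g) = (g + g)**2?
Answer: 1/2015460 ≈ 4.9616e-7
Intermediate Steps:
S(g) = 4*g**2 (S(g) = (2*g)**2 = 4*g**2)
x(H, v) = (H + 4*H**2)/(8 + v)
w = 2015460 (w = 3 - (-2533720 - 1*(-518263)) = 3 - (-2533720 + 518263) = 3 - 1*(-2015457) = 3 + 2015457 = 2015460)
1/(w + (x(K(0, 0), 5)*(-86))*43) = 1/(2015460 + ((0*(1 + 4*0)/(8 + 5))*(-86))*43) = 1/(2015460 + ((0*(1 + 0)/13)*(-86))*43) = 1/(2015460 + ((0*(1/13)*1)*(-86))*43) = 1/(2015460 + (0*(-86))*43) = 1/(2015460 + 0*43) = 1/(2015460 + 0) = 1/2015460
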